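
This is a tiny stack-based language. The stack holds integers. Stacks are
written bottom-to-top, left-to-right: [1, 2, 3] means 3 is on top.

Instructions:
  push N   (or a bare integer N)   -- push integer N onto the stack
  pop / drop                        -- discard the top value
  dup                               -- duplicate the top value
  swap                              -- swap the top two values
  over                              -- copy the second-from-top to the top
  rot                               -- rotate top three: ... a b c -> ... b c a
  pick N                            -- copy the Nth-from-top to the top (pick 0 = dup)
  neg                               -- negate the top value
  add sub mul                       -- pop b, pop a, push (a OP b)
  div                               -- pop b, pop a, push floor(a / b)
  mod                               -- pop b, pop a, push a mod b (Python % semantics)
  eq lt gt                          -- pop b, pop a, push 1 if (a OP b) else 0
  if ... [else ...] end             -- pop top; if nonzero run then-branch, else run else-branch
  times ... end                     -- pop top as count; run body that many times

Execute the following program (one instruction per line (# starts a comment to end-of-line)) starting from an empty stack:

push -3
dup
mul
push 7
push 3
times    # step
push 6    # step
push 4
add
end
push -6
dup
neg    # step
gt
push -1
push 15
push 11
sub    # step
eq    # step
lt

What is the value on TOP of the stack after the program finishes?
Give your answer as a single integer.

Answer: 0

Derivation:
After 'push -3': [-3]
After 'dup': [-3, -3]
After 'mul': [9]
After 'push 7': [9, 7]
After 'push 3': [9, 7, 3]
After 'times': [9, 7]
After 'push 6': [9, 7, 6]
After 'push 4': [9, 7, 6, 4]
After 'add': [9, 7, 10]
After 'push 6': [9, 7, 10, 6]
  ...
After 'push -6': [9, 7, 10, 10, 10, -6]
After 'dup': [9, 7, 10, 10, 10, -6, -6]
After 'neg': [9, 7, 10, 10, 10, -6, 6]
After 'gt': [9, 7, 10, 10, 10, 0]
After 'push -1': [9, 7, 10, 10, 10, 0, -1]
After 'push 15': [9, 7, 10, 10, 10, 0, -1, 15]
After 'push 11': [9, 7, 10, 10, 10, 0, -1, 15, 11]
After 'sub': [9, 7, 10, 10, 10, 0, -1, 4]
After 'eq': [9, 7, 10, 10, 10, 0, 0]
After 'lt': [9, 7, 10, 10, 10, 0]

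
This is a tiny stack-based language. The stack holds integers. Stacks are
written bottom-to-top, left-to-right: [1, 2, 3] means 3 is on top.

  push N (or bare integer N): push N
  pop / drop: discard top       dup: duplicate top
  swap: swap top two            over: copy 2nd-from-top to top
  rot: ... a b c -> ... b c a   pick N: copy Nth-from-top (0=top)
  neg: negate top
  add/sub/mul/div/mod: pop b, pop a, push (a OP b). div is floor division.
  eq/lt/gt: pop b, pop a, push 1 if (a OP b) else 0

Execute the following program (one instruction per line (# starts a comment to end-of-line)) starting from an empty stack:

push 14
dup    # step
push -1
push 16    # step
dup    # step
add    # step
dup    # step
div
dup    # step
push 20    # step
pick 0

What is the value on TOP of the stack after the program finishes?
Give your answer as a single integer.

Answer: 20

Derivation:
After 'push 14': [14]
After 'dup': [14, 14]
After 'push -1': [14, 14, -1]
After 'push 16': [14, 14, -1, 16]
After 'dup': [14, 14, -1, 16, 16]
After 'add': [14, 14, -1, 32]
After 'dup': [14, 14, -1, 32, 32]
After 'div': [14, 14, -1, 1]
After 'dup': [14, 14, -1, 1, 1]
After 'push 20': [14, 14, -1, 1, 1, 20]
After 'pick 0': [14, 14, -1, 1, 1, 20, 20]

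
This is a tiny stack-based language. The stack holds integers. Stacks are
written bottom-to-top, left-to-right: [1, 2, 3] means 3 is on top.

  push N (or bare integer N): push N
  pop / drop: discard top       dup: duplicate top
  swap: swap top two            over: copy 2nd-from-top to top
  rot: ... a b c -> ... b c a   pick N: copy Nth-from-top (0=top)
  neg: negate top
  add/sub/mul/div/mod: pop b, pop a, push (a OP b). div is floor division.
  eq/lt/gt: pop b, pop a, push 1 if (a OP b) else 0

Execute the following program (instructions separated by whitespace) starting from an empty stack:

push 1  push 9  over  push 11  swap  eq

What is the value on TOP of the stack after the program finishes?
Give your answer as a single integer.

Answer: 0

Derivation:
After 'push 1': [1]
After 'push 9': [1, 9]
After 'over': [1, 9, 1]
After 'push 11': [1, 9, 1, 11]
After 'swap': [1, 9, 11, 1]
After 'eq': [1, 9, 0]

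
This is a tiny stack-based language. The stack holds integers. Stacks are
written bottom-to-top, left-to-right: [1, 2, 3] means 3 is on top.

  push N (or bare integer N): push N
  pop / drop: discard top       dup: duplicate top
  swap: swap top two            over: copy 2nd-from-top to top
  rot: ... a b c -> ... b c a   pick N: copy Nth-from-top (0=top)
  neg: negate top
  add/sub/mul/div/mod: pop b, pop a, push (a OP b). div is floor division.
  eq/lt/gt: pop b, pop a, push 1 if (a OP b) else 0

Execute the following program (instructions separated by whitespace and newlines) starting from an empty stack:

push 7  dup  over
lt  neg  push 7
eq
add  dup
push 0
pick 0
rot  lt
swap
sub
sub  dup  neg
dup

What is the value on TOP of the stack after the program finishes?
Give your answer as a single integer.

After 'push 7': [7]
After 'dup': [7, 7]
After 'over': [7, 7, 7]
After 'lt': [7, 0]
After 'neg': [7, 0]
After 'push 7': [7, 0, 7]
After 'eq': [7, 0]
After 'add': [7]
After 'dup': [7, 7]
After 'push 0': [7, 7, 0]
After 'pick 0': [7, 7, 0, 0]
After 'rot': [7, 0, 0, 7]
After 'lt': [7, 0, 1]
After 'swap': [7, 1, 0]
After 'sub': [7, 1]
After 'sub': [6]
After 'dup': [6, 6]
After 'neg': [6, -6]
After 'dup': [6, -6, -6]

Answer: -6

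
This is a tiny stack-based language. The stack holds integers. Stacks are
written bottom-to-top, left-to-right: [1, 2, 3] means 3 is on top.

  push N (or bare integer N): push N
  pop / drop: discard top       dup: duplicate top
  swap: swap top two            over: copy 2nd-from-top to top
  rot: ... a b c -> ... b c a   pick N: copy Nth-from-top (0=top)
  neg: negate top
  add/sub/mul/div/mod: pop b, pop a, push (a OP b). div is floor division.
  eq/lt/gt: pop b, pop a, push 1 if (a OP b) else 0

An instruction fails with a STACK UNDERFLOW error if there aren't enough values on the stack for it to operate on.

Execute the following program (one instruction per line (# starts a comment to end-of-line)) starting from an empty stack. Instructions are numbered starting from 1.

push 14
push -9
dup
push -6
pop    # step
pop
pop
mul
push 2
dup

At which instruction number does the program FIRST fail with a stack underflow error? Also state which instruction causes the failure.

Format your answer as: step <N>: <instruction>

Answer: step 8: mul

Derivation:
Step 1 ('push 14'): stack = [14], depth = 1
Step 2 ('push -9'): stack = [14, -9], depth = 2
Step 3 ('dup'): stack = [14, -9, -9], depth = 3
Step 4 ('push -6'): stack = [14, -9, -9, -6], depth = 4
Step 5 ('pop'): stack = [14, -9, -9], depth = 3
Step 6 ('pop'): stack = [14, -9], depth = 2
Step 7 ('pop'): stack = [14], depth = 1
Step 8 ('mul'): needs 2 value(s) but depth is 1 — STACK UNDERFLOW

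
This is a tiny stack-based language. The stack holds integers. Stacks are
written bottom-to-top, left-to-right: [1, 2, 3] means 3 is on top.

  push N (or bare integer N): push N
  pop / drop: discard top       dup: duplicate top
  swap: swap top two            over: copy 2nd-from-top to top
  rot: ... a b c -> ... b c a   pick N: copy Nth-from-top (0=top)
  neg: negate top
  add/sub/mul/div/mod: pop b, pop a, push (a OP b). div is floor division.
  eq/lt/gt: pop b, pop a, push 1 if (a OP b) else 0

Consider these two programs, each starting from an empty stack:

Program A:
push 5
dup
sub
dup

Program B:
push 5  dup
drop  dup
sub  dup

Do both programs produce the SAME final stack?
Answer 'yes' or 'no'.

Answer: yes

Derivation:
Program A trace:
  After 'push 5': [5]
  After 'dup': [5, 5]
  After 'sub': [0]
  After 'dup': [0, 0]
Program A final stack: [0, 0]

Program B trace:
  After 'push 5': [5]
  After 'dup': [5, 5]
  After 'drop': [5]
  After 'dup': [5, 5]
  After 'sub': [0]
  After 'dup': [0, 0]
Program B final stack: [0, 0]
Same: yes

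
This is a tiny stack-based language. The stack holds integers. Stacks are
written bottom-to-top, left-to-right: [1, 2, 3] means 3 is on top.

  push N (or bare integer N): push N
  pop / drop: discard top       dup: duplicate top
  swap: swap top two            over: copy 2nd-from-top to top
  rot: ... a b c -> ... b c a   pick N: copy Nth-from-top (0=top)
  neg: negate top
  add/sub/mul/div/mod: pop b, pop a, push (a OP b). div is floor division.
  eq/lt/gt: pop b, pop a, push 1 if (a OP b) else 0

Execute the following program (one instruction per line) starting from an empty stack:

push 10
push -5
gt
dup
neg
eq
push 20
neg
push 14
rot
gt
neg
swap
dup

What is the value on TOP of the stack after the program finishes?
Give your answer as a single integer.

Answer: -20

Derivation:
After 'push 10': [10]
After 'push -5': [10, -5]
After 'gt': [1]
After 'dup': [1, 1]
After 'neg': [1, -1]
After 'eq': [0]
After 'push 20': [0, 20]
After 'neg': [0, -20]
After 'push 14': [0, -20, 14]
After 'rot': [-20, 14, 0]
After 'gt': [-20, 1]
After 'neg': [-20, -1]
After 'swap': [-1, -20]
After 'dup': [-1, -20, -20]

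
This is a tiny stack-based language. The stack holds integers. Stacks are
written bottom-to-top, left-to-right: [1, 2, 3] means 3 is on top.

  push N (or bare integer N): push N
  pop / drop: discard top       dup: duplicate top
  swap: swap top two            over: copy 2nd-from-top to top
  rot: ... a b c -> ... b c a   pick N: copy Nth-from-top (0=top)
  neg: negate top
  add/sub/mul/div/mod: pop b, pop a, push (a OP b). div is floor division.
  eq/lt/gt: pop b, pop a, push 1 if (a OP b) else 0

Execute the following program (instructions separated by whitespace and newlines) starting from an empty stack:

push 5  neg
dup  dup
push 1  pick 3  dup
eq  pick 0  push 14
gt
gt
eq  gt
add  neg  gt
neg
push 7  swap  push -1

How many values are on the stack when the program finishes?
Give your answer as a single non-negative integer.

Answer: 3

Derivation:
After 'push 5': stack = [5] (depth 1)
After 'neg': stack = [-5] (depth 1)
After 'dup': stack = [-5, -5] (depth 2)
After 'dup': stack = [-5, -5, -5] (depth 3)
After 'push 1': stack = [-5, -5, -5, 1] (depth 4)
After 'pick 3': stack = [-5, -5, -5, 1, -5] (depth 5)
After 'dup': stack = [-5, -5, -5, 1, -5, -5] (depth 6)
After 'eq': stack = [-5, -5, -5, 1, 1] (depth 5)
After 'pick 0': stack = [-5, -5, -5, 1, 1, 1] (depth 6)
After 'push 14': stack = [-5, -5, -5, 1, 1, 1, 14] (depth 7)
  ...
After 'gt': stack = [-5, -5, -5, 1, 1] (depth 5)
After 'eq': stack = [-5, -5, -5, 1] (depth 4)
After 'gt': stack = [-5, -5, 0] (depth 3)
After 'add': stack = [-5, -5] (depth 2)
After 'neg': stack = [-5, 5] (depth 2)
After 'gt': stack = [0] (depth 1)
After 'neg': stack = [0] (depth 1)
After 'push 7': stack = [0, 7] (depth 2)
After 'swap': stack = [7, 0] (depth 2)
After 'push -1': stack = [7, 0, -1] (depth 3)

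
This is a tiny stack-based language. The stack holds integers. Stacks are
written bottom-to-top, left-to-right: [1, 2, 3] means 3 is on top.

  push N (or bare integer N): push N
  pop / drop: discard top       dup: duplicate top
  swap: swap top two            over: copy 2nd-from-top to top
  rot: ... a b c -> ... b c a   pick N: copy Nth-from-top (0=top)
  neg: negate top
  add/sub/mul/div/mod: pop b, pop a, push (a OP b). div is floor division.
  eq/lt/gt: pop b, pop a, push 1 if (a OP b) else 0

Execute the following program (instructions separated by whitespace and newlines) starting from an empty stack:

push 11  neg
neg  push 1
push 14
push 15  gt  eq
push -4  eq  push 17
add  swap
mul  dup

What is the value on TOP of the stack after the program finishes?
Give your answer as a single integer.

Answer: 187

Derivation:
After 'push 11': [11]
After 'neg': [-11]
After 'neg': [11]
After 'push 1': [11, 1]
After 'push 14': [11, 1, 14]
After 'push 15': [11, 1, 14, 15]
After 'gt': [11, 1, 0]
After 'eq': [11, 0]
After 'push -4': [11, 0, -4]
After 'eq': [11, 0]
After 'push 17': [11, 0, 17]
After 'add': [11, 17]
After 'swap': [17, 11]
After 'mul': [187]
After 'dup': [187, 187]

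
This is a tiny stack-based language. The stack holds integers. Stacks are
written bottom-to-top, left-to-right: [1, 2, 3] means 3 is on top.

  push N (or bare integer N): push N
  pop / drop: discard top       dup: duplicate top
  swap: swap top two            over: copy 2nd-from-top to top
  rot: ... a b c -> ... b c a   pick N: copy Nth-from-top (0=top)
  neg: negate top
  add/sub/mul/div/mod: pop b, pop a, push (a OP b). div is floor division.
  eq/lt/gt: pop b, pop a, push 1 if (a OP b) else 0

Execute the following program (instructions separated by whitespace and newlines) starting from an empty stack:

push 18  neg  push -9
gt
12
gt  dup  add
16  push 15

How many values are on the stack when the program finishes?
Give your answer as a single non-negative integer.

Answer: 3

Derivation:
After 'push 18': stack = [18] (depth 1)
After 'neg': stack = [-18] (depth 1)
After 'push -9': stack = [-18, -9] (depth 2)
After 'gt': stack = [0] (depth 1)
After 'push 12': stack = [0, 12] (depth 2)
After 'gt': stack = [0] (depth 1)
After 'dup': stack = [0, 0] (depth 2)
After 'add': stack = [0] (depth 1)
After 'push 16': stack = [0, 16] (depth 2)
After 'push 15': stack = [0, 16, 15] (depth 3)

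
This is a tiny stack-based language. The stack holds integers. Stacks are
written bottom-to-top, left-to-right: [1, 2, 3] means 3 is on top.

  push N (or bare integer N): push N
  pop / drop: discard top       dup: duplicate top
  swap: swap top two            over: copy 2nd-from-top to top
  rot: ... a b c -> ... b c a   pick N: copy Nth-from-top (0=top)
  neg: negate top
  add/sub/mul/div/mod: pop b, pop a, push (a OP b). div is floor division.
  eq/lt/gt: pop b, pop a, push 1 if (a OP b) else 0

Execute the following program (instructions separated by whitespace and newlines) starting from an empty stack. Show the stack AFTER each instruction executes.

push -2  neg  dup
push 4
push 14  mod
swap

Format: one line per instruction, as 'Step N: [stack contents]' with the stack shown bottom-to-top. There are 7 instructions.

Step 1: [-2]
Step 2: [2]
Step 3: [2, 2]
Step 4: [2, 2, 4]
Step 5: [2, 2, 4, 14]
Step 6: [2, 2, 4]
Step 7: [2, 4, 2]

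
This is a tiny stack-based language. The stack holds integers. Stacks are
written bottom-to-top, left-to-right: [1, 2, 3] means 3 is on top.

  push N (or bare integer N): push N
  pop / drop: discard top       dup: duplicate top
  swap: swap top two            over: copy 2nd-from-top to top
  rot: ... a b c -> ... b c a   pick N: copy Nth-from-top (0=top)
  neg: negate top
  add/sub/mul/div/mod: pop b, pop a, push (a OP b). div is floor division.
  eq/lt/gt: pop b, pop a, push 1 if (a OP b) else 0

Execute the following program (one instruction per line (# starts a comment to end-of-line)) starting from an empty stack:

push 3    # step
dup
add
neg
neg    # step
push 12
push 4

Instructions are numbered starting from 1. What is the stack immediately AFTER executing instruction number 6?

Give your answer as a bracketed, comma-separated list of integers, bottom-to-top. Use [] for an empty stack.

Answer: [6, 12]

Derivation:
Step 1 ('push 3'): [3]
Step 2 ('dup'): [3, 3]
Step 3 ('add'): [6]
Step 4 ('neg'): [-6]
Step 5 ('neg'): [6]
Step 6 ('push 12'): [6, 12]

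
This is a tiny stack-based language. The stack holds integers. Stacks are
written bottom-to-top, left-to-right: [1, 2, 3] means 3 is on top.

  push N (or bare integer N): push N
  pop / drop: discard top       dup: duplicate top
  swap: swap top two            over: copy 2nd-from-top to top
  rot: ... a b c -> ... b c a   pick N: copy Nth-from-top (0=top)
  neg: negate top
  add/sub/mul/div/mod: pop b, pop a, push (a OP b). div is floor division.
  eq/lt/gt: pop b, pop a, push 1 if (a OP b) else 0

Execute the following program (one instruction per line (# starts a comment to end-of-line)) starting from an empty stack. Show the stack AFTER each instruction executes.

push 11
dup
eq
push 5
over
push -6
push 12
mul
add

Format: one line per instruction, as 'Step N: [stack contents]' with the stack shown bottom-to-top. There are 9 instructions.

Step 1: [11]
Step 2: [11, 11]
Step 3: [1]
Step 4: [1, 5]
Step 5: [1, 5, 1]
Step 6: [1, 5, 1, -6]
Step 7: [1, 5, 1, -6, 12]
Step 8: [1, 5, 1, -72]
Step 9: [1, 5, -71]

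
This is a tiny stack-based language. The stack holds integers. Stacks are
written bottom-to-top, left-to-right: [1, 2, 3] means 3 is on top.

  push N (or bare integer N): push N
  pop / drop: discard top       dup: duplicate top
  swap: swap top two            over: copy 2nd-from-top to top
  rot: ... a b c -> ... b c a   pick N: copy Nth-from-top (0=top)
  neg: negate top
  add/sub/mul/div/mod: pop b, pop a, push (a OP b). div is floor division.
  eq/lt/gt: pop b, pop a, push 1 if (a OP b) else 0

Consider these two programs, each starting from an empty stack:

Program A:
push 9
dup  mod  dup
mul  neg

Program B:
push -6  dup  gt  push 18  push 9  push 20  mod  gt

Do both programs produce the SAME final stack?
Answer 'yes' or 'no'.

Program A trace:
  After 'push 9': [9]
  After 'dup': [9, 9]
  After 'mod': [0]
  After 'dup': [0, 0]
  After 'mul': [0]
  After 'neg': [0]
Program A final stack: [0]

Program B trace:
  After 'push -6': [-6]
  After 'dup': [-6, -6]
  After 'gt': [0]
  After 'push 18': [0, 18]
  After 'push 9': [0, 18, 9]
  After 'push 20': [0, 18, 9, 20]
  After 'mod': [0, 18, 9]
  After 'gt': [0, 1]
Program B final stack: [0, 1]
Same: no

Answer: no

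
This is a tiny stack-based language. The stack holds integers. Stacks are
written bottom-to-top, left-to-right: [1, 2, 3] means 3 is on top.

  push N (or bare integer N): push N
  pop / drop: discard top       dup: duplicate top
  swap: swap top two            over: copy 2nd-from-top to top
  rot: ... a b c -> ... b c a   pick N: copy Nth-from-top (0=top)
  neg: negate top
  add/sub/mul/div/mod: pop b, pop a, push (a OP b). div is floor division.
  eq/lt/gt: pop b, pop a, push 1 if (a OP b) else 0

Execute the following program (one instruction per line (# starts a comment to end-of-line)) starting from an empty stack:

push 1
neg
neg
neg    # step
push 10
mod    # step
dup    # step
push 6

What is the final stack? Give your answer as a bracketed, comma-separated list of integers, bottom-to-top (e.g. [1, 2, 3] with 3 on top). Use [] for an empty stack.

Answer: [9, 9, 6]

Derivation:
After 'push 1': [1]
After 'neg': [-1]
After 'neg': [1]
After 'neg': [-1]
After 'push 10': [-1, 10]
After 'mod': [9]
After 'dup': [9, 9]
After 'push 6': [9, 9, 6]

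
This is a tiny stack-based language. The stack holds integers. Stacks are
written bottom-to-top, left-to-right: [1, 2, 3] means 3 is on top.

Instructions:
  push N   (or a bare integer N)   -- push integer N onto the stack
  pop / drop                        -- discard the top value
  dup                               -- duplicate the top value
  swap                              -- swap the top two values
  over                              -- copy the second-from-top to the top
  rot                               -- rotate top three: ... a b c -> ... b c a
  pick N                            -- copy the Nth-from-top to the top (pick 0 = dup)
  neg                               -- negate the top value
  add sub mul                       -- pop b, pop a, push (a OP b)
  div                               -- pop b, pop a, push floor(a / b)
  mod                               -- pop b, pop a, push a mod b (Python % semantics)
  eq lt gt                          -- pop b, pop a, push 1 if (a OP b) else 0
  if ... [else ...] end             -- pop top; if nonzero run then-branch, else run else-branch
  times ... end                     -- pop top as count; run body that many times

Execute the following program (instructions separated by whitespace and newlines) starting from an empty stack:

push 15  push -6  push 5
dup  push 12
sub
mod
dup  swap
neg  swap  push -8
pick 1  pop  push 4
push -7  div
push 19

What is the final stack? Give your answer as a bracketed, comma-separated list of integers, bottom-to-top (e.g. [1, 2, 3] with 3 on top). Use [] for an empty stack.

Answer: [15, -6, 2, -2, -8, -1, 19]

Derivation:
After 'push 15': [15]
After 'push -6': [15, -6]
After 'push 5': [15, -6, 5]
After 'dup': [15, -6, 5, 5]
After 'push 12': [15, -6, 5, 5, 12]
After 'sub': [15, -6, 5, -7]
After 'mod': [15, -6, -2]
After 'dup': [15, -6, -2, -2]
After 'swap': [15, -6, -2, -2]
After 'neg': [15, -6, -2, 2]
After 'swap': [15, -6, 2, -2]
After 'push -8': [15, -6, 2, -2, -8]
After 'pick 1': [15, -6, 2, -2, -8, -2]
After 'pop': [15, -6, 2, -2, -8]
After 'push 4': [15, -6, 2, -2, -8, 4]
After 'push -7': [15, -6, 2, -2, -8, 4, -7]
After 'div': [15, -6, 2, -2, -8, -1]
After 'push 19': [15, -6, 2, -2, -8, -1, 19]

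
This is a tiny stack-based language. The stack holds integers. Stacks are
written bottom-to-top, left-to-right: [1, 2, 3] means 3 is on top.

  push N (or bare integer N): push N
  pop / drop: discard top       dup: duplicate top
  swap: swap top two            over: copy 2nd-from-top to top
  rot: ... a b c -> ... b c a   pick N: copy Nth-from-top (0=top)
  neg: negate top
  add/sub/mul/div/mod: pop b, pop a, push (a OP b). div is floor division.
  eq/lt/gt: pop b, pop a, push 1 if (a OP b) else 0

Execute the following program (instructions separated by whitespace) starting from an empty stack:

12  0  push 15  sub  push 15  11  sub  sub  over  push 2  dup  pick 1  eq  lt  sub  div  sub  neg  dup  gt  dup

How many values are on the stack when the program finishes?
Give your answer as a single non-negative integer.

Answer: 2

Derivation:
After 'push 12': stack = [12] (depth 1)
After 'push 0': stack = [12, 0] (depth 2)
After 'push 15': stack = [12, 0, 15] (depth 3)
After 'sub': stack = [12, -15] (depth 2)
After 'push 15': stack = [12, -15, 15] (depth 3)
After 'push 11': stack = [12, -15, 15, 11] (depth 4)
After 'sub': stack = [12, -15, 4] (depth 3)
After 'sub': stack = [12, -19] (depth 2)
After 'over': stack = [12, -19, 12] (depth 3)
After 'push 2': stack = [12, -19, 12, 2] (depth 4)
  ...
After 'pick 1': stack = [12, -19, 12, 2, 2, 2] (depth 6)
After 'eq': stack = [12, -19, 12, 2, 1] (depth 5)
After 'lt': stack = [12, -19, 12, 0] (depth 4)
After 'sub': stack = [12, -19, 12] (depth 3)
After 'div': stack = [12, -2] (depth 2)
After 'sub': stack = [14] (depth 1)
After 'neg': stack = [-14] (depth 1)
After 'dup': stack = [-14, -14] (depth 2)
After 'gt': stack = [0] (depth 1)
After 'dup': stack = [0, 0] (depth 2)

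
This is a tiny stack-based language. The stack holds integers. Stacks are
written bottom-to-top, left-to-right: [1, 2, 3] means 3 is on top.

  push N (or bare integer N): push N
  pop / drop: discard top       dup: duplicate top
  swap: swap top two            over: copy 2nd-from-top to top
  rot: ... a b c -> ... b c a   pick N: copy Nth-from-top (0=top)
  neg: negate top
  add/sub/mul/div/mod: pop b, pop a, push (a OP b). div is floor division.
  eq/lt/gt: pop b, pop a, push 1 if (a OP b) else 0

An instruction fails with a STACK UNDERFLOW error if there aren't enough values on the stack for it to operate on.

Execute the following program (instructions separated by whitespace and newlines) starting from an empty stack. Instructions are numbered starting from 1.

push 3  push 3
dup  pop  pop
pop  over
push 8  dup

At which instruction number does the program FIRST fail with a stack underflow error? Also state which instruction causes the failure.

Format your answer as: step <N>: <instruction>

Answer: step 7: over

Derivation:
Step 1 ('push 3'): stack = [3], depth = 1
Step 2 ('push 3'): stack = [3, 3], depth = 2
Step 3 ('dup'): stack = [3, 3, 3], depth = 3
Step 4 ('pop'): stack = [3, 3], depth = 2
Step 5 ('pop'): stack = [3], depth = 1
Step 6 ('pop'): stack = [], depth = 0
Step 7 ('over'): needs 2 value(s) but depth is 0 — STACK UNDERFLOW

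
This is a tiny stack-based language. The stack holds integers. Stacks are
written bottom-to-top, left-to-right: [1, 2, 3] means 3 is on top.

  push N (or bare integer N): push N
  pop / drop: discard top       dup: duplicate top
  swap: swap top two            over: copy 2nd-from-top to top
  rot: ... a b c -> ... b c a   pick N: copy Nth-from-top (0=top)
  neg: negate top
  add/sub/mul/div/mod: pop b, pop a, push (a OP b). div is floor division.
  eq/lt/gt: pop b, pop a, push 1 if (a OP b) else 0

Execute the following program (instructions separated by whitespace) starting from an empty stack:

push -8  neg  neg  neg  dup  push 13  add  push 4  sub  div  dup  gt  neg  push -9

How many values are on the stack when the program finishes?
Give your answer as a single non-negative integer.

Answer: 2

Derivation:
After 'push -8': stack = [-8] (depth 1)
After 'neg': stack = [8] (depth 1)
After 'neg': stack = [-8] (depth 1)
After 'neg': stack = [8] (depth 1)
After 'dup': stack = [8, 8] (depth 2)
After 'push 13': stack = [8, 8, 13] (depth 3)
After 'add': stack = [8, 21] (depth 2)
After 'push 4': stack = [8, 21, 4] (depth 3)
After 'sub': stack = [8, 17] (depth 2)
After 'div': stack = [0] (depth 1)
After 'dup': stack = [0, 0] (depth 2)
After 'gt': stack = [0] (depth 1)
After 'neg': stack = [0] (depth 1)
After 'push -9': stack = [0, -9] (depth 2)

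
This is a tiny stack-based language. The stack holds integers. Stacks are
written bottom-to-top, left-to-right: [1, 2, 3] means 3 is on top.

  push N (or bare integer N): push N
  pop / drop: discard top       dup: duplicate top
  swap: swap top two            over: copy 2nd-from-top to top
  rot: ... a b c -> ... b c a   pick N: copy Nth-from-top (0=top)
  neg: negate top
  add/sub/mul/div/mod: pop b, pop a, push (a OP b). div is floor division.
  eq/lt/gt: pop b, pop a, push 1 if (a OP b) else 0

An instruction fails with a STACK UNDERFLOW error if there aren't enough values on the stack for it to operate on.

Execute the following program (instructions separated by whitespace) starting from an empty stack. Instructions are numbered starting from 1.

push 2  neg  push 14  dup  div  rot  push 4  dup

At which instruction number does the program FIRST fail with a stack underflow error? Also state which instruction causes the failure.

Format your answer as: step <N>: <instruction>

Step 1 ('push 2'): stack = [2], depth = 1
Step 2 ('neg'): stack = [-2], depth = 1
Step 3 ('push 14'): stack = [-2, 14], depth = 2
Step 4 ('dup'): stack = [-2, 14, 14], depth = 3
Step 5 ('div'): stack = [-2, 1], depth = 2
Step 6 ('rot'): needs 3 value(s) but depth is 2 — STACK UNDERFLOW

Answer: step 6: rot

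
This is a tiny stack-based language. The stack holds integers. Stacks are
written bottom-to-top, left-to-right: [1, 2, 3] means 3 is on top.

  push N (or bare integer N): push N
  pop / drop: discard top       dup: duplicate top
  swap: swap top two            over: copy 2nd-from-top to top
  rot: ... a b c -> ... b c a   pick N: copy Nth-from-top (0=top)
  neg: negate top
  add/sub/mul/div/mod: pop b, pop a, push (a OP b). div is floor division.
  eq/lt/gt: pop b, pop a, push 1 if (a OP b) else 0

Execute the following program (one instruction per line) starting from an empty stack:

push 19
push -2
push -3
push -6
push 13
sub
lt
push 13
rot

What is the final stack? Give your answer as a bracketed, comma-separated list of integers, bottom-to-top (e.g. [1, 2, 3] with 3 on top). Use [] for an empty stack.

Answer: [19, 0, 13, -2]

Derivation:
After 'push 19': [19]
After 'push -2': [19, -2]
After 'push -3': [19, -2, -3]
After 'push -6': [19, -2, -3, -6]
After 'push 13': [19, -2, -3, -6, 13]
After 'sub': [19, -2, -3, -19]
After 'lt': [19, -2, 0]
After 'push 13': [19, -2, 0, 13]
After 'rot': [19, 0, 13, -2]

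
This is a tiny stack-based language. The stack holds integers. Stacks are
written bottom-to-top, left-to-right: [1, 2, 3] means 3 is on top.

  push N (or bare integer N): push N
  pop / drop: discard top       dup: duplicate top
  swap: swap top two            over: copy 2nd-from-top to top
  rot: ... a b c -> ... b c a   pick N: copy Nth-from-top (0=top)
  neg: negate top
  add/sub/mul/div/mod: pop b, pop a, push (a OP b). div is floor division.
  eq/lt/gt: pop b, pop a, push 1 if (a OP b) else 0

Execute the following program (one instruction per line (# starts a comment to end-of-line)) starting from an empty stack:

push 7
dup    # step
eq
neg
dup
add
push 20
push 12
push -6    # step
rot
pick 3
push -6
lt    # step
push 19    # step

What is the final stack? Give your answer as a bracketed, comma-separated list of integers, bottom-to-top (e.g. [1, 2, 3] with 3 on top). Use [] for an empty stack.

After 'push 7': [7]
After 'dup': [7, 7]
After 'eq': [1]
After 'neg': [-1]
After 'dup': [-1, -1]
After 'add': [-2]
After 'push 20': [-2, 20]
After 'push 12': [-2, 20, 12]
After 'push -6': [-2, 20, 12, -6]
After 'rot': [-2, 12, -6, 20]
After 'pick 3': [-2, 12, -6, 20, -2]
After 'push -6': [-2, 12, -6, 20, -2, -6]
After 'lt': [-2, 12, -6, 20, 0]
After 'push 19': [-2, 12, -6, 20, 0, 19]

Answer: [-2, 12, -6, 20, 0, 19]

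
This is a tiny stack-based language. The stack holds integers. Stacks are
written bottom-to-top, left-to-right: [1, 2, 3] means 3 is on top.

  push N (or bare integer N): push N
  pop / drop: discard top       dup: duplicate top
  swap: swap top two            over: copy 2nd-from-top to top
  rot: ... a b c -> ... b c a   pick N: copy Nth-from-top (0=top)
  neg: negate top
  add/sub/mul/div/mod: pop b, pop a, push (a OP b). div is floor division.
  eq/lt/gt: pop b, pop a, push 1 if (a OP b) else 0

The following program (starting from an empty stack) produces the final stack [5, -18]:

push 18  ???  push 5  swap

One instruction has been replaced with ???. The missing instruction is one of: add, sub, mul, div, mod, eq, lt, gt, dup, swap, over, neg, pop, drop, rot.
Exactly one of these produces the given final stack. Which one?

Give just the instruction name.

Stack before ???: [18]
Stack after ???:  [-18]
The instruction that transforms [18] -> [-18] is: neg

Answer: neg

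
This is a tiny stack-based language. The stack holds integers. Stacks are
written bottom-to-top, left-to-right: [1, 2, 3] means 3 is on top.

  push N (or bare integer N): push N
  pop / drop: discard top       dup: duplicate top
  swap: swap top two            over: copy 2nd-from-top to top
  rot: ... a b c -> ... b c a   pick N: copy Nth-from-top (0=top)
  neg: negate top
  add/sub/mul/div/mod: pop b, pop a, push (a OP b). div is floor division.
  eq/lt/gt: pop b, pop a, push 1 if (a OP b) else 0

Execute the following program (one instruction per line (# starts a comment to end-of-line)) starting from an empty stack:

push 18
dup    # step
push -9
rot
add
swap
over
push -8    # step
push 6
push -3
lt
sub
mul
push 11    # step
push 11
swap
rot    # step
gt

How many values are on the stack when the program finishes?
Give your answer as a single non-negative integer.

Answer: 4

Derivation:
After 'push 18': stack = [18] (depth 1)
After 'dup': stack = [18, 18] (depth 2)
After 'push -9': stack = [18, 18, -9] (depth 3)
After 'rot': stack = [18, -9, 18] (depth 3)
After 'add': stack = [18, 9] (depth 2)
After 'swap': stack = [9, 18] (depth 2)
After 'over': stack = [9, 18, 9] (depth 3)
After 'push -8': stack = [9, 18, 9, -8] (depth 4)
After 'push 6': stack = [9, 18, 9, -8, 6] (depth 5)
After 'push -3': stack = [9, 18, 9, -8, 6, -3] (depth 6)
After 'lt': stack = [9, 18, 9, -8, 0] (depth 5)
After 'sub': stack = [9, 18, 9, -8] (depth 4)
After 'mul': stack = [9, 18, -72] (depth 3)
After 'push 11': stack = [9, 18, -72, 11] (depth 4)
After 'push 11': stack = [9, 18, -72, 11, 11] (depth 5)
After 'swap': stack = [9, 18, -72, 11, 11] (depth 5)
After 'rot': stack = [9, 18, 11, 11, -72] (depth 5)
After 'gt': stack = [9, 18, 11, 1] (depth 4)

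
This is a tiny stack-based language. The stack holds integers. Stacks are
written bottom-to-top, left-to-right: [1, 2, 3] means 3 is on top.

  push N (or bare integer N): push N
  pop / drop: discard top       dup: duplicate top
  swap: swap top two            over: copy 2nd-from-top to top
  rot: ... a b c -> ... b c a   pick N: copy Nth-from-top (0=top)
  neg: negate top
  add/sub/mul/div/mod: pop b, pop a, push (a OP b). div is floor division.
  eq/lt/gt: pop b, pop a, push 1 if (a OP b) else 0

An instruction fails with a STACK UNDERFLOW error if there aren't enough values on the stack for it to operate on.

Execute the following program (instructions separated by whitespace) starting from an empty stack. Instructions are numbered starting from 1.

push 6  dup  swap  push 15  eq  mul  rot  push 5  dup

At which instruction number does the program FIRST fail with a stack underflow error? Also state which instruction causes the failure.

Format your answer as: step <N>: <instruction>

Step 1 ('push 6'): stack = [6], depth = 1
Step 2 ('dup'): stack = [6, 6], depth = 2
Step 3 ('swap'): stack = [6, 6], depth = 2
Step 4 ('push 15'): stack = [6, 6, 15], depth = 3
Step 5 ('eq'): stack = [6, 0], depth = 2
Step 6 ('mul'): stack = [0], depth = 1
Step 7 ('rot'): needs 3 value(s) but depth is 1 — STACK UNDERFLOW

Answer: step 7: rot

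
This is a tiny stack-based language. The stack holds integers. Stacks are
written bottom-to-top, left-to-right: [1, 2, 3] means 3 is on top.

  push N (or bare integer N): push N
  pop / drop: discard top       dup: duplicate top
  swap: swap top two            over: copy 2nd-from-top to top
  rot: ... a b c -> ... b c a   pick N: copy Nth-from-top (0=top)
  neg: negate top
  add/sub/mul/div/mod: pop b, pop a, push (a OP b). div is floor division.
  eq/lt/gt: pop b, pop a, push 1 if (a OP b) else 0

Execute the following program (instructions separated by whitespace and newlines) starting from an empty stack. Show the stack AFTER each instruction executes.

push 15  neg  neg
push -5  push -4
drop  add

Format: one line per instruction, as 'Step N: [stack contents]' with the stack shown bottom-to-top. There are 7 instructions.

Step 1: [15]
Step 2: [-15]
Step 3: [15]
Step 4: [15, -5]
Step 5: [15, -5, -4]
Step 6: [15, -5]
Step 7: [10]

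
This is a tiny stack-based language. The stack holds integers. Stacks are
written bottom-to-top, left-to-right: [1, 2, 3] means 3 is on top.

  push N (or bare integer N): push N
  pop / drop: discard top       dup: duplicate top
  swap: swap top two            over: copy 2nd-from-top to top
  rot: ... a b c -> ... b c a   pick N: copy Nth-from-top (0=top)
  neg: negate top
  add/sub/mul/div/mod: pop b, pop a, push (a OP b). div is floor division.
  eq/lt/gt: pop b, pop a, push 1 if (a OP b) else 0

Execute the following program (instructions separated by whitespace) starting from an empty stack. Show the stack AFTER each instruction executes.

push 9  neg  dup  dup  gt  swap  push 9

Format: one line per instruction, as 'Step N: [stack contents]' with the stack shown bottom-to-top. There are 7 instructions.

Step 1: [9]
Step 2: [-9]
Step 3: [-9, -9]
Step 4: [-9, -9, -9]
Step 5: [-9, 0]
Step 6: [0, -9]
Step 7: [0, -9, 9]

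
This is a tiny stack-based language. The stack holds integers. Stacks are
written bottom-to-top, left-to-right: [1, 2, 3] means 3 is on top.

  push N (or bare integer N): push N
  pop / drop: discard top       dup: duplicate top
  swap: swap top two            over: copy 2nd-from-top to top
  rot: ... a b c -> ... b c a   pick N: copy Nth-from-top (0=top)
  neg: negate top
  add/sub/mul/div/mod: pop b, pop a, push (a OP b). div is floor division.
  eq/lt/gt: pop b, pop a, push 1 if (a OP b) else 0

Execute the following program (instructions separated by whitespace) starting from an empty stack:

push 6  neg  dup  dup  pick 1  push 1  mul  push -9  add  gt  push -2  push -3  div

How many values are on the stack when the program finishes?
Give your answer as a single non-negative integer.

After 'push 6': stack = [6] (depth 1)
After 'neg': stack = [-6] (depth 1)
After 'dup': stack = [-6, -6] (depth 2)
After 'dup': stack = [-6, -6, -6] (depth 3)
After 'pick 1': stack = [-6, -6, -6, -6] (depth 4)
After 'push 1': stack = [-6, -6, -6, -6, 1] (depth 5)
After 'mul': stack = [-6, -6, -6, -6] (depth 4)
After 'push -9': stack = [-6, -6, -6, -6, -9] (depth 5)
After 'add': stack = [-6, -6, -6, -15] (depth 4)
After 'gt': stack = [-6, -6, 1] (depth 3)
After 'push -2': stack = [-6, -6, 1, -2] (depth 4)
After 'push -3': stack = [-6, -6, 1, -2, -3] (depth 5)
After 'div': stack = [-6, -6, 1, 0] (depth 4)

Answer: 4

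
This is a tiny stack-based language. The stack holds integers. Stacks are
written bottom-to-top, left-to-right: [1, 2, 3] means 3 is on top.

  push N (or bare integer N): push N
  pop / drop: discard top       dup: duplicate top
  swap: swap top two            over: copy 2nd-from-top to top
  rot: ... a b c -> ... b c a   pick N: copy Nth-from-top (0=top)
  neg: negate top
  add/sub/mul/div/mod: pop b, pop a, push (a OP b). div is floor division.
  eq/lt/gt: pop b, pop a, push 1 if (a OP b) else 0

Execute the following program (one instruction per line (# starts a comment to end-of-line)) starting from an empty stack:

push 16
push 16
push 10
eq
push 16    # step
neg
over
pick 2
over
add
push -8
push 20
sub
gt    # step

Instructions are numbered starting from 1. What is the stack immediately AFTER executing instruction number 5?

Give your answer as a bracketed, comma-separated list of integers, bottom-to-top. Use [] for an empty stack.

Step 1 ('push 16'): [16]
Step 2 ('push 16'): [16, 16]
Step 3 ('push 10'): [16, 16, 10]
Step 4 ('eq'): [16, 0]
Step 5 ('push 16'): [16, 0, 16]

Answer: [16, 0, 16]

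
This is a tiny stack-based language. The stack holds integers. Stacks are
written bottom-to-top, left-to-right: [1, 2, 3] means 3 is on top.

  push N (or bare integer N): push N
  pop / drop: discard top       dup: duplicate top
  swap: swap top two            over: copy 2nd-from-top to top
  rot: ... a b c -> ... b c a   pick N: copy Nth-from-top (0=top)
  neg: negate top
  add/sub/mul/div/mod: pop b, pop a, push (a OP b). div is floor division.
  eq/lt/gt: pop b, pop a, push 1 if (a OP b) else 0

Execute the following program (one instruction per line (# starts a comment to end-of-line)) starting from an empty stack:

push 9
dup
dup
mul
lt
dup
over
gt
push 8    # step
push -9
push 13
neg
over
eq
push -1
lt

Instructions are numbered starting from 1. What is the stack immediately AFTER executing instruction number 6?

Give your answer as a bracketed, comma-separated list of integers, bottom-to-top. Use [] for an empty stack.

Answer: [1, 1]

Derivation:
Step 1 ('push 9'): [9]
Step 2 ('dup'): [9, 9]
Step 3 ('dup'): [9, 9, 9]
Step 4 ('mul'): [9, 81]
Step 5 ('lt'): [1]
Step 6 ('dup'): [1, 1]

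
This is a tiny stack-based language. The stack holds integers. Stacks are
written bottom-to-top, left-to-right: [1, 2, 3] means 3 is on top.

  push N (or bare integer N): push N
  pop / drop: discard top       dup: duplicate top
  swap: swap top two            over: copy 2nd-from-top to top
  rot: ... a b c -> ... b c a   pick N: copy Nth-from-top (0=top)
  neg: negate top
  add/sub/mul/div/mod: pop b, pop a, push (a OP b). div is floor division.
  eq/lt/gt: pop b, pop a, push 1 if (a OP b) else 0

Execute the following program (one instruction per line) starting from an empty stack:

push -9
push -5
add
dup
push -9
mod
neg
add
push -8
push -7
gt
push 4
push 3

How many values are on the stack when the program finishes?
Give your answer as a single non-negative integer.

After 'push -9': stack = [-9] (depth 1)
After 'push -5': stack = [-9, -5] (depth 2)
After 'add': stack = [-14] (depth 1)
After 'dup': stack = [-14, -14] (depth 2)
After 'push -9': stack = [-14, -14, -9] (depth 3)
After 'mod': stack = [-14, -5] (depth 2)
After 'neg': stack = [-14, 5] (depth 2)
After 'add': stack = [-9] (depth 1)
After 'push -8': stack = [-9, -8] (depth 2)
After 'push -7': stack = [-9, -8, -7] (depth 3)
After 'gt': stack = [-9, 0] (depth 2)
After 'push 4': stack = [-9, 0, 4] (depth 3)
After 'push 3': stack = [-9, 0, 4, 3] (depth 4)

Answer: 4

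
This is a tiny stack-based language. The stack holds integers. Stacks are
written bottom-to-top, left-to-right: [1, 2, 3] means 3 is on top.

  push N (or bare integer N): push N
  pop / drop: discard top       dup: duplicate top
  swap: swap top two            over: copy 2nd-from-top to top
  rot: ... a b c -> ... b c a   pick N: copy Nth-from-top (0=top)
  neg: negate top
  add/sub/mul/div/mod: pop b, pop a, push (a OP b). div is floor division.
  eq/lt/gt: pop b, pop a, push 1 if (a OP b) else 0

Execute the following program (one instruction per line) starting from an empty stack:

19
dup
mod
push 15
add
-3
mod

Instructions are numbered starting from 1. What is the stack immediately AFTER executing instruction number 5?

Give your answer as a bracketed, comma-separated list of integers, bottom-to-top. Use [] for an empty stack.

Step 1 ('19'): [19]
Step 2 ('dup'): [19, 19]
Step 3 ('mod'): [0]
Step 4 ('push 15'): [0, 15]
Step 5 ('add'): [15]

Answer: [15]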